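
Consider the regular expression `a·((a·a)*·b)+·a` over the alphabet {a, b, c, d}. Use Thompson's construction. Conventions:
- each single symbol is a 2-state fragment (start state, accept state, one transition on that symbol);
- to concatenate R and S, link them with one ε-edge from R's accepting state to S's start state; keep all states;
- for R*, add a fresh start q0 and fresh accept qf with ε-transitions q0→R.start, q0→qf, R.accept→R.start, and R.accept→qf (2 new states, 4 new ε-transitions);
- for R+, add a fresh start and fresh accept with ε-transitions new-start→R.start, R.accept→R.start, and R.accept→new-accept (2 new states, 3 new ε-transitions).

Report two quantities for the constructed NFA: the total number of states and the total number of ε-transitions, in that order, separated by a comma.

14, 11

Per subexpression:
Each of the 5 symbol leaves contributes 2 states and 0 ε-transitions.
  a·a : 4 states, 1 ε-transition
  (a·a)* : 6 states, 5 ε-transitions
  (a·a)*·b : 8 states, 6 ε-transitions
  ((a·a)*·b)+ : 10 states, 9 ε-transitions
  a·((a·a)*·b)+·a : 14 states, 11 ε-transitions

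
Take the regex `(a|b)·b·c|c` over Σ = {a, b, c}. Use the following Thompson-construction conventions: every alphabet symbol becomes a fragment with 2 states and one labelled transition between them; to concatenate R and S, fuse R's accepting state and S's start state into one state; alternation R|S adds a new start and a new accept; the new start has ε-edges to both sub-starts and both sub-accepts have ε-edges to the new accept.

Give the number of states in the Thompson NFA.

12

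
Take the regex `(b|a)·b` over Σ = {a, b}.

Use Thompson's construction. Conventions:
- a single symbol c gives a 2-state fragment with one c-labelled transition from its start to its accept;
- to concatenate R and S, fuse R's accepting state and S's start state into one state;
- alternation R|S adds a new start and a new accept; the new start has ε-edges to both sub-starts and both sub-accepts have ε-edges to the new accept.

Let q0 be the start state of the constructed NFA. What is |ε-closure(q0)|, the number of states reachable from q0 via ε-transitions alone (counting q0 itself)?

3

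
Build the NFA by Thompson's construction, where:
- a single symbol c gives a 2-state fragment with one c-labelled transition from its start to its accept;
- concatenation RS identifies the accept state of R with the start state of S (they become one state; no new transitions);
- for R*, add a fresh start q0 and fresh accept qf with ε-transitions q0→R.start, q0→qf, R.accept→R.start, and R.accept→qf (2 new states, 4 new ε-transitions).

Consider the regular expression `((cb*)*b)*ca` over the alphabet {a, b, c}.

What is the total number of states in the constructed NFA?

12

Recursing over subexpressions:
Each of the 5 symbol leaves contributes a 2-state fragment.
  b* — 4 states
  cb* — 5 states
  (cb*)* — 7 states
  (cb*)*b — 8 states
  ((cb*)*b)* — 10 states
  ((cb*)*b)*ca — 12 states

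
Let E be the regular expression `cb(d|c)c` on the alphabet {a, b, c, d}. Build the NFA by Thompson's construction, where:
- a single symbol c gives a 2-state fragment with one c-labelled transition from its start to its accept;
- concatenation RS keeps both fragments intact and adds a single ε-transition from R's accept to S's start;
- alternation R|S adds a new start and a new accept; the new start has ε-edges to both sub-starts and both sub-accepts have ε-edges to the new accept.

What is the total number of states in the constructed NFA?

12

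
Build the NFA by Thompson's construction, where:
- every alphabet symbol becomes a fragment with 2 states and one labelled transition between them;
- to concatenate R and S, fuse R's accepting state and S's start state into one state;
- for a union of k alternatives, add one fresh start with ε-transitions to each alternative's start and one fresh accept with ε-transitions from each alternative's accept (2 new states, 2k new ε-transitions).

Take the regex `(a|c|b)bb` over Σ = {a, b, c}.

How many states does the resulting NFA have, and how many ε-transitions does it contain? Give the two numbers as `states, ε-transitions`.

10, 6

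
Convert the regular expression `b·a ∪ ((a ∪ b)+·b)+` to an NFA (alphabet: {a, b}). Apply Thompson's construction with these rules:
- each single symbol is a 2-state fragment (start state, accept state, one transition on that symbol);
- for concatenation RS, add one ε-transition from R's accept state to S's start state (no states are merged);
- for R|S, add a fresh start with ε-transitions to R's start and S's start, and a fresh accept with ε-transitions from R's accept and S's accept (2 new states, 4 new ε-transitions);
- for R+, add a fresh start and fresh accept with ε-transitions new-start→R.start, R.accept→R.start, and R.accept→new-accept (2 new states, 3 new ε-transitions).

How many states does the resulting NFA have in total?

18

Building bottom-up:
Each of the 5 symbol leaves contributes a 2-state fragment.
  b·a : 4 states
  a ∪ b : 6 states
  (a ∪ b)+ : 8 states
  (a ∪ b)+·b : 10 states
  ((a ∪ b)+·b)+ : 12 states
  b·a ∪ ((a ∪ b)+·b)+ : 18 states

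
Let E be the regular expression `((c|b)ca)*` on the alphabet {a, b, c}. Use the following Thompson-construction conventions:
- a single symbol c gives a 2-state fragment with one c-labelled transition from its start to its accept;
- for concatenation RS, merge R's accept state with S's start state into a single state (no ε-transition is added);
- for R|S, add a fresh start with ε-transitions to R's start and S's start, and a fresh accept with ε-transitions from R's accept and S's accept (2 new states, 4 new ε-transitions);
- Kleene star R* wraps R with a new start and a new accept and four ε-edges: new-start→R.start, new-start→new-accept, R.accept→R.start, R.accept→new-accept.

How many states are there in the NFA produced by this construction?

10

Per subexpression:
Each of the 4 symbol leaves contributes a 2-state fragment.
  c|b — 6 states
  (c|b)ca — 8 states
  ((c|b)ca)* — 10 states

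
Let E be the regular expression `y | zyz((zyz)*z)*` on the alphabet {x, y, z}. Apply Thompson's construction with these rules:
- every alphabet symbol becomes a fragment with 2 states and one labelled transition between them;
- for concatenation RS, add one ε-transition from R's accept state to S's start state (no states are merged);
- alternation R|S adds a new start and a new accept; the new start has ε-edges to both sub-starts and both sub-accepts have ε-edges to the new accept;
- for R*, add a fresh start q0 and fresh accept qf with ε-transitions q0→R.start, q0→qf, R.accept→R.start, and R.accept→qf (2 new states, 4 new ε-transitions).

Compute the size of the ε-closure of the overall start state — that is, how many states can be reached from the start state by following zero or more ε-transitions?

3

Work bottom-up. For each fragment F, track |ε-closure(F.start)| and whether F's accept lies in that closure (i.e. whether F accepts ε). A single-symbol fragment has closure size 1 and does not accept ε.
  zyz — |closure| equals the left operand's closure size = 1 (its accept is not ε-reachable, so the closure stops there)
  (zyz)* — new start has ε-edges to the inner start and to the new accept, so |closure| = 2 + 1 = 3
  (zyz)*z — the left operand accepts ε, so the closure extends into the next operand (via the concat ε-link); |closure| = 3 + 1 = 4
  ((zyz)*z)* — |closure| = 1 (new start) + 4 (body) + 1 (new accept) = 6
  zyz((zyz)*z)* — same as the first factor's closure: |closure| = 1
  y | zyz((zyz)*z)* — new start ε-reaches every alternative's start; none of them accept ε, so the new accept is not reached: |closure| = 1 + 1 + 1 = 3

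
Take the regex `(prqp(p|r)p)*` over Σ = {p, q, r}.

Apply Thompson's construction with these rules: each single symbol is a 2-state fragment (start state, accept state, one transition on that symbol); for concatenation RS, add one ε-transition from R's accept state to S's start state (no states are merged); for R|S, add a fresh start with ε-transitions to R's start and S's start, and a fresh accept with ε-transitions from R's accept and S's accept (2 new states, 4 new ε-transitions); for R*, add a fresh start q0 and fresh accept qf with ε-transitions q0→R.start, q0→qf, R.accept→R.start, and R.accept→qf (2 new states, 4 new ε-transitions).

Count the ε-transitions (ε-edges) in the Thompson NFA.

By structural recursion:
Each of the 7 symbol leaves contributes 0 ε-transitions.
  p|r — 4 ε-transitions
  prqp(p|r)p — 9 ε-transitions
  (prqp(p|r)p)* — 13 ε-transitions

13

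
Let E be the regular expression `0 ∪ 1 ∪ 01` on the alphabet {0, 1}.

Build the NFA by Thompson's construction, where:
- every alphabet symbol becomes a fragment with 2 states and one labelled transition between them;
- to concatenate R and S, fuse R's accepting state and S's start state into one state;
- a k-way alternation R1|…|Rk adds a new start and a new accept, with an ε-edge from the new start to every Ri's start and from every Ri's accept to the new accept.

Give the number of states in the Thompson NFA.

Building bottom-up:
Each of the 4 symbol leaves contributes a 2-state fragment.
  01 → 3 states
  0 ∪ 1 ∪ 01 → 9 states

9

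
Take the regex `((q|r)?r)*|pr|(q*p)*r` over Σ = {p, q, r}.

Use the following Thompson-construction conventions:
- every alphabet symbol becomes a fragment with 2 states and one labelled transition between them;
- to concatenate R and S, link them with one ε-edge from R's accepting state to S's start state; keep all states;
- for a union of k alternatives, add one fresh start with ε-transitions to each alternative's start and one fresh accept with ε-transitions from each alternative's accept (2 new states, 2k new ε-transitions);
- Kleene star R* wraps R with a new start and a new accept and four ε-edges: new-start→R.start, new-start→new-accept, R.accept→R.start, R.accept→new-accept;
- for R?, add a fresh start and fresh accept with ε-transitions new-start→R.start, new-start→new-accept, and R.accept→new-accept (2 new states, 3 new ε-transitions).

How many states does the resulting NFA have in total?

28

Recursing over subexpressions:
Each of the 8 symbol leaves contributes a 2-state fragment.
  q|r — 6 states
  (q|r)? — 8 states
  (q|r)?r — 10 states
  ((q|r)?r)* — 12 states
  pr — 4 states
  q* — 4 states
  q*p — 6 states
  (q*p)* — 8 states
  (q*p)*r — 10 states
  ((q|r)?r)*|pr|(q*p)*r — 28 states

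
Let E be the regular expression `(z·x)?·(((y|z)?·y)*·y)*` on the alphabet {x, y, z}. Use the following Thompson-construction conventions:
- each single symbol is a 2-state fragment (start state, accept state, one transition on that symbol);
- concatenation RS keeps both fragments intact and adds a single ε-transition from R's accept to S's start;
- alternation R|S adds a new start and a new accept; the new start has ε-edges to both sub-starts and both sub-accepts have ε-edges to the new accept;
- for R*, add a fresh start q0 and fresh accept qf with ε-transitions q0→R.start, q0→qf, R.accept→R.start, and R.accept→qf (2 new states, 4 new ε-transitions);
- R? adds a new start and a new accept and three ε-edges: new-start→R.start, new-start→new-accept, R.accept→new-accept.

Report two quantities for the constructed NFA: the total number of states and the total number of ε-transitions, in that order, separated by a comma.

22, 22

By structural recursion:
Each of the 6 symbol leaves contributes 2 states and 0 ε-transitions.
  z·x — 4 states, 1 ε-transition
  (z·x)? — 6 states, 4 ε-transitions
  y|z — 6 states, 4 ε-transitions
  (y|z)? — 8 states, 7 ε-transitions
  (y|z)?·y — 10 states, 8 ε-transitions
  ((y|z)?·y)* — 12 states, 12 ε-transitions
  ((y|z)?·y)*·y — 14 states, 13 ε-transitions
  (((y|z)?·y)*·y)* — 16 states, 17 ε-transitions
  (z·x)?·(((y|z)?·y)*·y)* — 22 states, 22 ε-transitions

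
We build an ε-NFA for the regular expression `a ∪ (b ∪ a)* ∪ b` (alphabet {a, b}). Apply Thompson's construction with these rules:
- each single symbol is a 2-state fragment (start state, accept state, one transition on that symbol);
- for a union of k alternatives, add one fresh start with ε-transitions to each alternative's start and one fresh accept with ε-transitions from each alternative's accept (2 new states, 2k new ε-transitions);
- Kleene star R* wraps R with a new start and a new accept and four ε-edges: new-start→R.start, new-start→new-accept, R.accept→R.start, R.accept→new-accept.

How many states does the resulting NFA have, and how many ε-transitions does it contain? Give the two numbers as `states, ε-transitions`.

By structural recursion:
Each of the 4 symbol leaves contributes 2 states and 0 ε-transitions.
  b ∪ a — 6 states, 4 ε-transitions
  (b ∪ a)* — 8 states, 8 ε-transitions
  a ∪ (b ∪ a)* ∪ b — 14 states, 14 ε-transitions

14, 14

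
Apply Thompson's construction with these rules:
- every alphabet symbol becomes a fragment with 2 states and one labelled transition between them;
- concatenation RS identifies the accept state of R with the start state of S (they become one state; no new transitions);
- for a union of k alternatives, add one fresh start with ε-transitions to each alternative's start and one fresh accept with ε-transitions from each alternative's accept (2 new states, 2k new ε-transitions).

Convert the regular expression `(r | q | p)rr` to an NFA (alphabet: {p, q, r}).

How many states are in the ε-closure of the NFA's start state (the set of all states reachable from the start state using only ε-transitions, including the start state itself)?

Work bottom-up. For each fragment F, track |ε-closure(F.start)| and whether F's accept lies in that closure (i.e. whether F accepts ε). A single-symbol fragment has closure size 1 and does not accept ε.
  r | q | p → |ε-closure| = 1 + 1 + 1 + 1 = 4 (the new accept is not ε-reachable since no branch accepts ε)
  (r | q | p)rr → same as the first factor's closure: |ε-closure| = 4

4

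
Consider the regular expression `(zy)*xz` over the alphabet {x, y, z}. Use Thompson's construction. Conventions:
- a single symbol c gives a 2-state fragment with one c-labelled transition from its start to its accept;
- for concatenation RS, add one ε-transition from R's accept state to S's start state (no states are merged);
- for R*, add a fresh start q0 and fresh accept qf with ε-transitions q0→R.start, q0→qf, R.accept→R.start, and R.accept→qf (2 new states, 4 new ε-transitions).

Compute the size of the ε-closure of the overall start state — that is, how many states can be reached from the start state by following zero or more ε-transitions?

4

Compute the ε-closure size of each fragment's start state recursively; a symbol fragment's start has no outgoing ε-edge, so its closure is just itself (size 1).
  zy : same as the first factor's closure: C = 1
  (zy)* : C = 1 (new start) + 1 (body) + 1 (new accept) = 3
  (zy)*xz : the left operand accepts ε, so the closure extends into the next operand (via the concat ε-link); C = 3 + 1 = 4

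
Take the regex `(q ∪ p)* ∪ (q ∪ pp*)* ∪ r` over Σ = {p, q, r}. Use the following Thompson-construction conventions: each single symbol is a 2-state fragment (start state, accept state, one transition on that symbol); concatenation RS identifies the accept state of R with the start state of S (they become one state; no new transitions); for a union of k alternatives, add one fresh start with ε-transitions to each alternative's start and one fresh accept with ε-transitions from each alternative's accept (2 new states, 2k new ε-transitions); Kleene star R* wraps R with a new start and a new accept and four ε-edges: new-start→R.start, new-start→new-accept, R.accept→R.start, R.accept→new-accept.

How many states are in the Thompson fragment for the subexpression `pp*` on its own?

5

Fragment for `pp*`:
Each of the 2 symbol leaves contributes a 2-state fragment.
  p* : 4 states
  pp* : 5 states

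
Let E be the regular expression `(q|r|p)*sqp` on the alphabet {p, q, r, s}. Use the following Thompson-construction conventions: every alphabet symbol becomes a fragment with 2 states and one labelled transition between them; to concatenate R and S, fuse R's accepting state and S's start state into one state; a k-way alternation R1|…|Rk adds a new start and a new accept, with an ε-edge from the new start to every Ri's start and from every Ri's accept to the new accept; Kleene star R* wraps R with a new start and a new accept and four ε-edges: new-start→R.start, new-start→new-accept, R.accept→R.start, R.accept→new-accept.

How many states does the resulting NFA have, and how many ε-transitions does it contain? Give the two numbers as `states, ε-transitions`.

Per subexpression:
Each of the 6 symbol leaves contributes 2 states and 0 ε-transitions.
  q|r|p : 8 states, 6 ε-transitions
  (q|r|p)* : 10 states, 10 ε-transitions
  (q|r|p)*sqp : 13 states, 10 ε-transitions

13, 10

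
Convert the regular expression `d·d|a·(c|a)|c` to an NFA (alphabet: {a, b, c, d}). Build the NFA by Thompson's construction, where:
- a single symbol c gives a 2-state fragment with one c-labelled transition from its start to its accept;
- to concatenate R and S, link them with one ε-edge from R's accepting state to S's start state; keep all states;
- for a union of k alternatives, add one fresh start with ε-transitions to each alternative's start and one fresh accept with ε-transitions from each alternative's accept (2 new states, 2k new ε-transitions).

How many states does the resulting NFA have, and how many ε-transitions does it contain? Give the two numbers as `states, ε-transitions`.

Recursing over subexpressions:
Each of the 6 symbol leaves contributes 2 states and 0 ε-transitions.
  d·d : 4 states, 1 ε-transition
  c|a : 6 states, 4 ε-transitions
  a·(c|a) : 8 states, 5 ε-transitions
  d·d|a·(c|a)|c : 16 states, 12 ε-transitions

16, 12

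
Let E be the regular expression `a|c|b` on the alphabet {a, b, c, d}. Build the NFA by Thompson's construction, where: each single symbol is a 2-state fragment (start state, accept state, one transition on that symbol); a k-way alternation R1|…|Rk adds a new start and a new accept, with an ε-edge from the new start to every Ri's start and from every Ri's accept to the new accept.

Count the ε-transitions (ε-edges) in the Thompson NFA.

6

Per subexpression:
Each of the 3 symbol leaves contributes 0 ε-transitions.
  a|c|b → 6 ε-transitions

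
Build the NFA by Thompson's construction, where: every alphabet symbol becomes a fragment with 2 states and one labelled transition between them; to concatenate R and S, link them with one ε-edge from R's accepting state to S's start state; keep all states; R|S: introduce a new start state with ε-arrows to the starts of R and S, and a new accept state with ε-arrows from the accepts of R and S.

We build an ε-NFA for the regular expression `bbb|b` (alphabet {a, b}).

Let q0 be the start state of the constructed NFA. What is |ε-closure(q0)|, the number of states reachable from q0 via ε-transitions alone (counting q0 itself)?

Let C(F) = |ε-closure(F.start)| within fragment F, and note whether F accepts ε. Symbol fragments have C = 1 and do not accept ε. Then:
  bbb → |closure| equals the left operand's closure size = 1 (its accept is not ε-reachable, so the closure stops there)
  bbb|b → new start ε-reaches every alternative's start; none of them accept ε, so the new accept is not reached: |closure| = 1 + 1 + 1 = 3

3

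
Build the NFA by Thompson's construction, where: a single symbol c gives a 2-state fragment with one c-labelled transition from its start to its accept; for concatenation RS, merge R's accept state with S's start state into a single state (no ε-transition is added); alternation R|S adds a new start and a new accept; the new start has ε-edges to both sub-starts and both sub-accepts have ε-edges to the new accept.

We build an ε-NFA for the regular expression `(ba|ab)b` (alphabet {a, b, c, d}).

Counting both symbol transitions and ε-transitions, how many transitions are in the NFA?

9

By structural recursion:
Each of the 5 symbol leaves contributes 1 transition (1 symbol, 0 ε).
  ba → 2 transitions (2 symbol, 0 ε)
  ab → 2 transitions (2 symbol, 0 ε)
  ba|ab → 8 transitions (4 symbol, 4 ε)
  (ba|ab)b → 9 transitions (5 symbol, 4 ε)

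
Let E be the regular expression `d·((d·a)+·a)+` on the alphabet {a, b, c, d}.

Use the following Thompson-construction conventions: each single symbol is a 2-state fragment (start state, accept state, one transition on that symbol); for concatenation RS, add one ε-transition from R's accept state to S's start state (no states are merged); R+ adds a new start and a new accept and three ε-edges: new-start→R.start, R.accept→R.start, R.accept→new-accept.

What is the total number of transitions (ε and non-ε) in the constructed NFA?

13

Per subexpression:
Each of the 4 symbol leaves contributes 1 transition (1 symbol, 0 ε).
  d·a — 3 transitions (2 symbol, 1 ε)
  (d·a)+ — 6 transitions (2 symbol, 4 ε)
  (d·a)+·a — 8 transitions (3 symbol, 5 ε)
  ((d·a)+·a)+ — 11 transitions (3 symbol, 8 ε)
  d·((d·a)+·a)+ — 13 transitions (4 symbol, 9 ε)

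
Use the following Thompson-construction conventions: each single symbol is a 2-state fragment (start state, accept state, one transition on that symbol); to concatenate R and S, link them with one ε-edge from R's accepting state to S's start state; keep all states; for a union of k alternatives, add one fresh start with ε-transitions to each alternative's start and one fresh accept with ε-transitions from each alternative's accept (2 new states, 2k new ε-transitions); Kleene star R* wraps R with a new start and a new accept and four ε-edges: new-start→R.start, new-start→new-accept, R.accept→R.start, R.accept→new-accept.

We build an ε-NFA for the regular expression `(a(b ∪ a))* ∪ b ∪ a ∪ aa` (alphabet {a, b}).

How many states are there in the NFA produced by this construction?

20

By structural recursion:
Each of the 7 symbol leaves contributes a 2-state fragment.
  b ∪ a = 6 states
  a(b ∪ a) = 8 states
  (a(b ∪ a))* = 10 states
  aa = 4 states
  (a(b ∪ a))* ∪ b ∪ a ∪ aa = 20 states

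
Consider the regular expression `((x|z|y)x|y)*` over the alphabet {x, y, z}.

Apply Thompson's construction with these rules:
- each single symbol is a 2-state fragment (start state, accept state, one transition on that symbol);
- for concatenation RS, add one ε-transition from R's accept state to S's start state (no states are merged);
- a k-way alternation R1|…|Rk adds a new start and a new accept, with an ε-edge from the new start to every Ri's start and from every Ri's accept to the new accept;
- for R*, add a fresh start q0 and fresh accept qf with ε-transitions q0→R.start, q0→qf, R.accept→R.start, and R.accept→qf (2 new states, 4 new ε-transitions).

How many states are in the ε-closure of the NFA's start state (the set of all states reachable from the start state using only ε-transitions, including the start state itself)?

8

Compute the ε-closure size of each fragment's start state recursively; a symbol fragment's start has no outgoing ε-edge, so its closure is just itself (size 1).
  x|z|y — |ε-closure| = 1 + 1 + 1 + 1 = 4 (the new accept is not ε-reachable since no branch accepts ε)
  (x|z|y)x — |ε-closure| equals the left operand's closure size = 4 (its accept is not ε-reachable, so the closure stops there)
  (x|z|y)x|y — new start ε-reaches every alternative's start; none of them accept ε, so the new accept is not reached: |ε-closure| = 1 + 4 + 1 = 6
  ((x|z|y)x|y)* — |ε-closure| = 1 (new start) + 6 (body) + 1 (new accept) = 8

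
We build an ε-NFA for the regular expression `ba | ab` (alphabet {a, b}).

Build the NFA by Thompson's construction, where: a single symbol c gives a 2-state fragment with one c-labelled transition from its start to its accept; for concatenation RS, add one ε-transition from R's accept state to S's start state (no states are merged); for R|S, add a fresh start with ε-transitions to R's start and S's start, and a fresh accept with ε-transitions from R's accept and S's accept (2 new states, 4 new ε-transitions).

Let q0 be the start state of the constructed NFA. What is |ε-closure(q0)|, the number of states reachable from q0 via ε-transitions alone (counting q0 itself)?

3

Let C(F) = |ε-closure(F.start)| within fragment F, and note whether F accepts ε. Symbol fragments have C = 1 and do not accept ε. Then:
  ba → same as the first factor's closure: |ε-closure| = 1
  ab → same as the first factor's closure: |ε-closure| = 1
  ba | ab → |ε-closure| = 1 + 1 + 1 = 3 (the new accept is not ε-reachable since no branch accepts ε)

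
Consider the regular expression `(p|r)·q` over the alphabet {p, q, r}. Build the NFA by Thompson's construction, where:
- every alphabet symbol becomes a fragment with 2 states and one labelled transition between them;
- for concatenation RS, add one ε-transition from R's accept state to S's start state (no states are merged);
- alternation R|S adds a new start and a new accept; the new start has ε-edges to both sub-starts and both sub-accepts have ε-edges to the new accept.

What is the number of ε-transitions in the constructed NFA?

5

Building bottom-up:
Each of the 3 symbol leaves contributes 0 ε-transitions.
  p|r = 4 ε-transitions
  (p|r)·q = 5 ε-transitions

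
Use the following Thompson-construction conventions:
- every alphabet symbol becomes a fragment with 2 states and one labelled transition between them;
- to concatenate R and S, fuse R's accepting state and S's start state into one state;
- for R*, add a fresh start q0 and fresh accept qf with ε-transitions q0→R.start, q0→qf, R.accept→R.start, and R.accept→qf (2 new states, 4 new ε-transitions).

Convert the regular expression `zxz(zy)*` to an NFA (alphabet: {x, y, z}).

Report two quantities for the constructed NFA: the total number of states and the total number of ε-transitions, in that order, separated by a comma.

8, 4

Per subexpression:
Each of the 5 symbol leaves contributes 2 states and 0 ε-transitions.
  zy = 3 states, 0 ε-transitions
  (zy)* = 5 states, 4 ε-transitions
  zxz(zy)* = 8 states, 4 ε-transitions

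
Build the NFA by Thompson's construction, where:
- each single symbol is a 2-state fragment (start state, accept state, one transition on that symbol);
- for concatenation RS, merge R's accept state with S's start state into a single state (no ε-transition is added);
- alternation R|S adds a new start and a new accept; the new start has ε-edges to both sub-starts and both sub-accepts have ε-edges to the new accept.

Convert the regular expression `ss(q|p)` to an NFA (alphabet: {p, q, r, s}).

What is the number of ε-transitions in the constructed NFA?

Recursing over subexpressions:
Each of the 4 symbol leaves contributes 0 ε-transitions.
  q|p = 4 ε-transitions
  ss(q|p) = 4 ε-transitions

4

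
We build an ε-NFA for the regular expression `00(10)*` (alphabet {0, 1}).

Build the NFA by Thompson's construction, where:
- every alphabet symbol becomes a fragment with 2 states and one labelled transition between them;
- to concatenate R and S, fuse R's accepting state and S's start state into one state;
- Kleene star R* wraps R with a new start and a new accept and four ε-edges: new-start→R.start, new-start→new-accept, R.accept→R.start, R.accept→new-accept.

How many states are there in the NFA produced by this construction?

7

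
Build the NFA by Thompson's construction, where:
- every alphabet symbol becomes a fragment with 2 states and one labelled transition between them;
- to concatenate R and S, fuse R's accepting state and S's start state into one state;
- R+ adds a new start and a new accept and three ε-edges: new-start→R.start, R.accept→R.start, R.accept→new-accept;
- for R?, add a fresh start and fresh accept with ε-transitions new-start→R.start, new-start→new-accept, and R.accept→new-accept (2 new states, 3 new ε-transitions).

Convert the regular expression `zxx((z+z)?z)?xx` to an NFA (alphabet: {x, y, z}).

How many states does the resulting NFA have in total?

15

Bottom-up over the parse tree:
Each of the 8 symbol leaves contributes a 2-state fragment.
  z+ → 4 states
  z+z → 5 states
  (z+z)? → 7 states
  (z+z)?z → 8 states
  ((z+z)?z)? → 10 states
  zxx((z+z)?z)?xx → 15 states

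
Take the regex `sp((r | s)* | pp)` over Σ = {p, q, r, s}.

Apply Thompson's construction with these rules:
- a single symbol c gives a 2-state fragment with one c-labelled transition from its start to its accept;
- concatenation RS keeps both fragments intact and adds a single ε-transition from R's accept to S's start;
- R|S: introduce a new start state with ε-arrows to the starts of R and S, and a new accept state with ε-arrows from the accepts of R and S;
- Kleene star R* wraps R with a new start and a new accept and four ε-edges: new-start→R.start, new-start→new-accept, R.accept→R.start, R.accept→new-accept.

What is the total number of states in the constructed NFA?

Per subexpression:
Each of the 6 symbol leaves contributes a 2-state fragment.
  r | s : 6 states
  (r | s)* : 8 states
  pp : 4 states
  (r | s)* | pp : 14 states
  sp((r | s)* | pp) : 18 states

18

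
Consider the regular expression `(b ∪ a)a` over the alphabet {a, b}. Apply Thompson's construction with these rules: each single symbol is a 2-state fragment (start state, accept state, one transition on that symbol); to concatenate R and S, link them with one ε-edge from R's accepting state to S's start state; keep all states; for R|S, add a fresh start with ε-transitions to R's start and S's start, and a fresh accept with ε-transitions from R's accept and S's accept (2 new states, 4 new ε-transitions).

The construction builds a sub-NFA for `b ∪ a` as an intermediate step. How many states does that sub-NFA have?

6

Fragment for `b ∪ a`:
Each of the 2 symbol leaves contributes a 2-state fragment.
  b ∪ a → 6 states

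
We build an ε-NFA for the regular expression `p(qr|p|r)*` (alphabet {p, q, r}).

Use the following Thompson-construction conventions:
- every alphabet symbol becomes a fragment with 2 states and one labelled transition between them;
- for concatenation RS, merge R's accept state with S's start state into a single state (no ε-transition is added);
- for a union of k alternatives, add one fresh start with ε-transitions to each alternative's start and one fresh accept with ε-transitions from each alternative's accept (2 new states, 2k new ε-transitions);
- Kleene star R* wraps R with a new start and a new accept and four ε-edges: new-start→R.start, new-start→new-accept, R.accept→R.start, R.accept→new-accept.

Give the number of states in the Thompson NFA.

12

Bottom-up over the parse tree:
Each of the 5 symbol leaves contributes a 2-state fragment.
  qr → 3 states
  qr|p|r → 9 states
  (qr|p|r)* → 11 states
  p(qr|p|r)* → 12 states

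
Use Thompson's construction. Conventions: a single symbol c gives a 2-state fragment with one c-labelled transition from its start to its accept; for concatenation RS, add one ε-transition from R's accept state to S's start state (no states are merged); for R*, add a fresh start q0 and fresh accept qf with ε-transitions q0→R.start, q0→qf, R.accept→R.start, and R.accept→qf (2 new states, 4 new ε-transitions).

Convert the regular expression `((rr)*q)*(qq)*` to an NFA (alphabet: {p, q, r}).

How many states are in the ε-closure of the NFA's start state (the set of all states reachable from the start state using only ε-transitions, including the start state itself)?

9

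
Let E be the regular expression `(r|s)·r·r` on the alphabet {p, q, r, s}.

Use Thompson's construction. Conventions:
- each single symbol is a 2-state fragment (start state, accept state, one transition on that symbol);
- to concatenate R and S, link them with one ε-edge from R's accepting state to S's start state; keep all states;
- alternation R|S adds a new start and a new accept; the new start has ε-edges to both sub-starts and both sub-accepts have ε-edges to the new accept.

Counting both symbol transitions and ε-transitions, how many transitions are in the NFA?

Building bottom-up:
Each of the 4 symbol leaves contributes 1 transition (1 symbol, 0 ε).
  r|s → 6 transitions (2 symbol, 4 ε)
  (r|s)·r·r → 10 transitions (4 symbol, 6 ε)

10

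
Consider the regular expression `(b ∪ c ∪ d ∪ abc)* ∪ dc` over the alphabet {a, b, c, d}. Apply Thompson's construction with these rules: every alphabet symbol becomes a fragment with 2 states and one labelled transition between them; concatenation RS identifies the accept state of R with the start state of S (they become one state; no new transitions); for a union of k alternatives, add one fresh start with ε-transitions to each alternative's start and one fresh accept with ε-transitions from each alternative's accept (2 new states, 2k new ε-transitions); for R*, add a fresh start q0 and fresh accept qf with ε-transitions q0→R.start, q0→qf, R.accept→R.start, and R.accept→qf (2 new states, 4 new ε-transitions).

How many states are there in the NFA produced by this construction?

19

Recursing over subexpressions:
Each of the 8 symbol leaves contributes a 2-state fragment.
  abc = 4 states
  b ∪ c ∪ d ∪ abc = 12 states
  (b ∪ c ∪ d ∪ abc)* = 14 states
  dc = 3 states
  (b ∪ c ∪ d ∪ abc)* ∪ dc = 19 states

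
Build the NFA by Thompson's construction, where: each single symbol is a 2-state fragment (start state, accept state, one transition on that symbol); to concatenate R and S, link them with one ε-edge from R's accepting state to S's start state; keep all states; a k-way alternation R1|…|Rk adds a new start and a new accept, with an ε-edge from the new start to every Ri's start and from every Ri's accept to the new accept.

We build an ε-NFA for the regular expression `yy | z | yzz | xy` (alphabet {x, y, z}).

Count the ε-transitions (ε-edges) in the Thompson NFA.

Recursing over subexpressions:
Each of the 8 symbol leaves contributes 0 ε-transitions.
  yy = 1 ε-transition
  yzz = 2 ε-transitions
  xy = 1 ε-transition
  yy | z | yzz | xy = 12 ε-transitions

12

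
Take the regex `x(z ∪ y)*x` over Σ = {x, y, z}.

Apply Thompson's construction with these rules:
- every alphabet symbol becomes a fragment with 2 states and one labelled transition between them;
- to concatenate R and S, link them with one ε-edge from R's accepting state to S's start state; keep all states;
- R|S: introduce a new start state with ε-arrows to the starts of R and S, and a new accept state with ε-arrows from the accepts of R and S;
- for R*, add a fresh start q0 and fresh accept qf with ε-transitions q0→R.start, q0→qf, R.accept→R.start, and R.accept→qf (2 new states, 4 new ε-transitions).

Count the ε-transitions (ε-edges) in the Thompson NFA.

10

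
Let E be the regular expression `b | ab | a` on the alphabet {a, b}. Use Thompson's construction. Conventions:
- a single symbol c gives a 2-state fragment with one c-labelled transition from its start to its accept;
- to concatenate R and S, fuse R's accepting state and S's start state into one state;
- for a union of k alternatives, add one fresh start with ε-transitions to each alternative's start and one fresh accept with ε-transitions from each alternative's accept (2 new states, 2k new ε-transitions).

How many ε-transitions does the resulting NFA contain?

6

Bottom-up over the parse tree:
Each of the 4 symbol leaves contributes 0 ε-transitions.
  ab = 0 ε-transitions
  b | ab | a = 6 ε-transitions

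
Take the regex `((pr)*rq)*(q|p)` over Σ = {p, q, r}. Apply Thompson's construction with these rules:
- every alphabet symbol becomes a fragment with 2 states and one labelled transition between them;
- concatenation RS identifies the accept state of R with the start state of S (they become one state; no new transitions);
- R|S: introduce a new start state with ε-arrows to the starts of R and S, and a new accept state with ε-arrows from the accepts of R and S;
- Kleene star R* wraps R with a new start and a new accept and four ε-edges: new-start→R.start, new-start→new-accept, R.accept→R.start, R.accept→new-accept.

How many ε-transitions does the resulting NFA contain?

12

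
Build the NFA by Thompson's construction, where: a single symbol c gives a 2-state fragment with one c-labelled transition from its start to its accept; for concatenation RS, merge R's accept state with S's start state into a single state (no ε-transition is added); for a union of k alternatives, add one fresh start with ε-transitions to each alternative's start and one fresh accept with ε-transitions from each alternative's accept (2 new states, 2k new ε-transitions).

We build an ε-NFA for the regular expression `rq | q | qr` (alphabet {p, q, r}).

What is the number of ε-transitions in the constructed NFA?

6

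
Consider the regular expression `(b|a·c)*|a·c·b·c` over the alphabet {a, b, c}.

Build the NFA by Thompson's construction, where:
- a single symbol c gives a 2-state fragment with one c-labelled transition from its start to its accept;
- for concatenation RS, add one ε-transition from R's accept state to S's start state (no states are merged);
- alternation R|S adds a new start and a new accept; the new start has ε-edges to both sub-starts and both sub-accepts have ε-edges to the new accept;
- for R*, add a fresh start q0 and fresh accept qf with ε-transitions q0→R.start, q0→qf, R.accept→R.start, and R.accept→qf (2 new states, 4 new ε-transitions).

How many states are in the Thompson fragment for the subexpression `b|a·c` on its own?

Fragment for `b|a·c`:
Each of the 3 symbol leaves contributes a 2-state fragment.
  a·c — 4 states
  b|a·c — 8 states

8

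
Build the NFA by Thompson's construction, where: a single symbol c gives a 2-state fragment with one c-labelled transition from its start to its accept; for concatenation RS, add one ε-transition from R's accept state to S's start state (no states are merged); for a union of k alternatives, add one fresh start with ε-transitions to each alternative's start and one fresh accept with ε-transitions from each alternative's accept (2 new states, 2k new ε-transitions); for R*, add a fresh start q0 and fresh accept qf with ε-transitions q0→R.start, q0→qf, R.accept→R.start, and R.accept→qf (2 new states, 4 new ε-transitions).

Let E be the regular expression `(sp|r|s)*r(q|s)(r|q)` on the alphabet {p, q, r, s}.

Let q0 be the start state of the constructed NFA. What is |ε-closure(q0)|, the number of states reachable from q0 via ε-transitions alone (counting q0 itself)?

7

Let C(F) = |ε-closure(F.start)| within fragment F, and note whether F accepts ε. Symbol fragments have C = 1 and do not accept ε. Then:
  sp → |closure| equals the left operand's closure size = 1 (its accept is not ε-reachable, so the closure stops there)
  sp|r|s → new start ε-reaches every alternative's start; none of them accept ε, so the new accept is not reached: |closure| = 1 + 1 + 1 + 1 = 4
  (sp|r|s)* → the star's fresh start ε-reaches both the body's start and the fresh accept: |closure| = 2 + 4 = 6
  q|s → |closure| = 1 + 1 + 1 = 3 (the new accept is not ε-reachable since no branch accepts ε)
  r|q → new start ε-reaches every alternative's start; none of them accept ε, so the new accept is not reached: |closure| = 1 + 1 + 1 = 3
  (sp|r|s)*r(q|s)(r|q) → |closure| = 6 + 1 = 7 (closure spills across the concat boundary because the left factor accepts ε)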